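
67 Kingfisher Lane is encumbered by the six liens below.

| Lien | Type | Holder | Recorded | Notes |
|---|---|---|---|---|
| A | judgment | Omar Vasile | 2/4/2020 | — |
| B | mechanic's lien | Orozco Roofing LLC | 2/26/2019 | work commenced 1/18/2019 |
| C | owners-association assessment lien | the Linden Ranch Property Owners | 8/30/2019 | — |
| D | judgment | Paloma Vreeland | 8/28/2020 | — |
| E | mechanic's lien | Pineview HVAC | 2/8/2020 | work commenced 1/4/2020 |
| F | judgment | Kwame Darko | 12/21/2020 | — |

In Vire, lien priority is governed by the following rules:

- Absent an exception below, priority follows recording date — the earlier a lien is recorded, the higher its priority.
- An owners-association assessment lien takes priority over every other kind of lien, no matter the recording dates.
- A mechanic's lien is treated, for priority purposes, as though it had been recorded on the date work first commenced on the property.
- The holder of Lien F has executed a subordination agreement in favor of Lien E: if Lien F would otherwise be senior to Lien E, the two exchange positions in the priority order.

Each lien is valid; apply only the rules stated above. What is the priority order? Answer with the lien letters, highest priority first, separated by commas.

C, B, E, A, D, F

Effective dates: B relates back to 1/18/2019 (work commenced); E's effective date is 1/4/2020, when work began.
C is an owners-association assessment lien, so it outranks all other liens regardless of date.
Remaining liens by effective date: B (1/18/2019), E (1/4/2020), A (2/4/2020), D (8/28/2020), F (12/21/2020).
F already ranks below E; the subordination has no effect.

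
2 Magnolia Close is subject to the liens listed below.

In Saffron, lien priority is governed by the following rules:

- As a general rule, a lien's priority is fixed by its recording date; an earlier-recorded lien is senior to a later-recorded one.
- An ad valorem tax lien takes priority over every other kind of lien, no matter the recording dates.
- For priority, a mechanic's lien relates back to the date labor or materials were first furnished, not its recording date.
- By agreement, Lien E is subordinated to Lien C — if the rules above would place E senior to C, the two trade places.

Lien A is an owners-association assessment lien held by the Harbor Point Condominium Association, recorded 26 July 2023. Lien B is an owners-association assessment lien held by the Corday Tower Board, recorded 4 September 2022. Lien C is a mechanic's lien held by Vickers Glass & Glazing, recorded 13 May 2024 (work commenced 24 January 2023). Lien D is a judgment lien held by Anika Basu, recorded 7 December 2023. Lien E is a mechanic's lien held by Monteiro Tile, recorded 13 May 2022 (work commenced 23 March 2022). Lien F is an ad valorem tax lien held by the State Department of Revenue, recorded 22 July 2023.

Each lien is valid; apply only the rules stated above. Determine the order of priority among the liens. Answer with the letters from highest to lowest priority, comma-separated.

First, effective dates: C relates back to 24 January 2023 (work commenced); E is treated as recorded 23 March 2022, the work-commencement date.
As an ad valorem tax lien, F is senior to every other lien.
The other liens, earliest effective date first: E (23 March 2022), B (4 September 2022), C (24 January 2023), A (26 July 2023), D (7 December 2023).
E is senior to C before the subordination, so the two trade places.

F, C, B, E, A, D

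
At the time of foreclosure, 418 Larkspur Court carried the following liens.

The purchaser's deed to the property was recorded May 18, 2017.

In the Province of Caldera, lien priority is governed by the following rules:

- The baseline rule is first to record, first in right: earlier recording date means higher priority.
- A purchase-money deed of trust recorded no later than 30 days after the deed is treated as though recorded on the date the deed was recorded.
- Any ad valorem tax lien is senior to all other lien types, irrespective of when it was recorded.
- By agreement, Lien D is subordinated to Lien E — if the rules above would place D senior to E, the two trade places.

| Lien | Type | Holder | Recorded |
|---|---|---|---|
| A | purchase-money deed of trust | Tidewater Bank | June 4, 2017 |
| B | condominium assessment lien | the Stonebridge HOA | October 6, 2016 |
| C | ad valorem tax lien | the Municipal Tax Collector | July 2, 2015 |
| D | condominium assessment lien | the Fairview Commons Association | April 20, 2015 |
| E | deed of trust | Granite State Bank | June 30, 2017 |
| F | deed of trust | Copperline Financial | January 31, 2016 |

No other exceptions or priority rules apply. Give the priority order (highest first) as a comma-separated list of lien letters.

C, E, F, B, A, D

Effective dates after the stated exceptions: A relates back to the deed date May 18, 2017.
As an ad valorem tax lien, C is senior to every other lien.
Ordering the rest by effective date: D (April 20, 2015), F (January 31, 2016), B (October 6, 2016), A (May 18, 2017), E (June 30, 2017).
D is senior to E before the subordination, so the two trade places.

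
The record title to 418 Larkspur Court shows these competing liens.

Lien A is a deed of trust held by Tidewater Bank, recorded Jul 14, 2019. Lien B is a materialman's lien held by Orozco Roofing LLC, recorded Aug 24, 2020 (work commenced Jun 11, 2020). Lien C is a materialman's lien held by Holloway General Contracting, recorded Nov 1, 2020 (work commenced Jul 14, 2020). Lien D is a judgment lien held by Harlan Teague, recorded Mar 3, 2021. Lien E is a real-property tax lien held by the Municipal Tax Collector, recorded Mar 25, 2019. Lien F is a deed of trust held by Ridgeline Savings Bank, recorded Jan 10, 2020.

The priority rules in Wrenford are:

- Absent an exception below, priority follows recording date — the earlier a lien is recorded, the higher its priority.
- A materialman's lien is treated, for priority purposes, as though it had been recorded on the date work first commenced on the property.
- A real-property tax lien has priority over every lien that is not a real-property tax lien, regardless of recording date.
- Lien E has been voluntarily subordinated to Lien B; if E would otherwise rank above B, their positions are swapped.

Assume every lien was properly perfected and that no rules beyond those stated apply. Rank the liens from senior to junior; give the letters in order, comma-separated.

First, effective dates: B relates back to Jun 11, 2020 (work commenced); C's effective date is Jul 14, 2020, when work began.
As a real-property tax lien, E is senior to every other lien.
Among the remaining liens, by effective date: A (Jul 14, 2019), F (Jan 10, 2020), B (Jun 11, 2020), C (Jul 14, 2020), D (Mar 3, 2021).
Because E would otherwise rank above B, the subordination swaps them.

B, A, F, E, C, D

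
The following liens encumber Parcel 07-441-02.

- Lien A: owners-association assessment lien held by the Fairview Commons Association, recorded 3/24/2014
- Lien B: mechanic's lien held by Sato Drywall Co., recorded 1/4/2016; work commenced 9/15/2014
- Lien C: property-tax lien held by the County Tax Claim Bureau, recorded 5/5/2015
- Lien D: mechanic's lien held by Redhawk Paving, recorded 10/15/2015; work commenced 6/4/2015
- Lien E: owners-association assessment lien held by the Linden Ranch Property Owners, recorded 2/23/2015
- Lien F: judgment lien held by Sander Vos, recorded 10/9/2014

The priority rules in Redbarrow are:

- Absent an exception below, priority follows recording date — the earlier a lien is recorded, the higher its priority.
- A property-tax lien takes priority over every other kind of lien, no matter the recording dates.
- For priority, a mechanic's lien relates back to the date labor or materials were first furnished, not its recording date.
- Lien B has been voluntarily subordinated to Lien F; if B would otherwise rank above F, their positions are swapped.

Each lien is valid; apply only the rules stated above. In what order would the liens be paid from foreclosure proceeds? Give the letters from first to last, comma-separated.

First, effective dates: B is treated as recorded 9/15/2014, the work-commencement date; D is treated as recorded 6/4/2015, the work-commencement date.
As a property-tax lien, C is senior to every other lien.
Remaining liens by effective date: A (3/24/2014), B (9/15/2014), F (10/9/2014), E (2/23/2015), D (6/4/2015).
B is senior to F before the subordination, so the two trade places.

C, A, F, B, E, D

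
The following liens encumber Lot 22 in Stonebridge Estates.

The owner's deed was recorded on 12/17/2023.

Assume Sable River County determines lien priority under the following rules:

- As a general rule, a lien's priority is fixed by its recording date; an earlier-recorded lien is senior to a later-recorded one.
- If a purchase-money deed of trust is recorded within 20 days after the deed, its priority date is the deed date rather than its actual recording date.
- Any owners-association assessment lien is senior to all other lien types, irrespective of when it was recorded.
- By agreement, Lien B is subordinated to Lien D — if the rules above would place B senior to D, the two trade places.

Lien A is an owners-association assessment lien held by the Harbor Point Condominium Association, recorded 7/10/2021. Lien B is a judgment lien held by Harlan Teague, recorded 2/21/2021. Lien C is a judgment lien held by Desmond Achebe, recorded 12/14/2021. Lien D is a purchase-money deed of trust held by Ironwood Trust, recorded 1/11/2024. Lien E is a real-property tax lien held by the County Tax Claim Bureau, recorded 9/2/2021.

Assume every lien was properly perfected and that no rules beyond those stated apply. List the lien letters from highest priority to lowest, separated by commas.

Effective dates: D was recorded 25 days after the deed — beyond 20 days — so no relation-back applies.
A, as an owners-association assessment lien, has superpriority and ranks first.
Ordering the rest by effective date: B (2/21/2021), E (9/2/2021), C (12/14/2021), D (1/11/2024).
B would otherwise be senior to D, so under the subordination agreement B and D exchange positions.

A, D, E, C, B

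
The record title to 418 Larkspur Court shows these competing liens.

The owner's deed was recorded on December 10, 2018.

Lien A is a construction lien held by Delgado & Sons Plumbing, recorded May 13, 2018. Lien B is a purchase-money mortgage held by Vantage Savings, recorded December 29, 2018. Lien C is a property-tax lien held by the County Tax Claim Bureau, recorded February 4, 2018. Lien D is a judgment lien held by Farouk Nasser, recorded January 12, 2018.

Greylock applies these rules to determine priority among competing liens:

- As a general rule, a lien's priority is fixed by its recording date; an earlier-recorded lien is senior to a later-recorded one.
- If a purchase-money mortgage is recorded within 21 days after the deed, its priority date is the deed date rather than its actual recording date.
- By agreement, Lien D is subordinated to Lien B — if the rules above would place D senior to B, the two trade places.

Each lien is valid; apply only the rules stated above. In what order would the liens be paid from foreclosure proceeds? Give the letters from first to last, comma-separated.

B, C, A, D

Effective dates: B's effective date is the deed date, December 10, 2018.
By effective date: D (January 12, 2018), C (February 4, 2018), A (May 13, 2018), B (December 10, 2018).
Because D would otherwise rank above B, the subordination swaps them.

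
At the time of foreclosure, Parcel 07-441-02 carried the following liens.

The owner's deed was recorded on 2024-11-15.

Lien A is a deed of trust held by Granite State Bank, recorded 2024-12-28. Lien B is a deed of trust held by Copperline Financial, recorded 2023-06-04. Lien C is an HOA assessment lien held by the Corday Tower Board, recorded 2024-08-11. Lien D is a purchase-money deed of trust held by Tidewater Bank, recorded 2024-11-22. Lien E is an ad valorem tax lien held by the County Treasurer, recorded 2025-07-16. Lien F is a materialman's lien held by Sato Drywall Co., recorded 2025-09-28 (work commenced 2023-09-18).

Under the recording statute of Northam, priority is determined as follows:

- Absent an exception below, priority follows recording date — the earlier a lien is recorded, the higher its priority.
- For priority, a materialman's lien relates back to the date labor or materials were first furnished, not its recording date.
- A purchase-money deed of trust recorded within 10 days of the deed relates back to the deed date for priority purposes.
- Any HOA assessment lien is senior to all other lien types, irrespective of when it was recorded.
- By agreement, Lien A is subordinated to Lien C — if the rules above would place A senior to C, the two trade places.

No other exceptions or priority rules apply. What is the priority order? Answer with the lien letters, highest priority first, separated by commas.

C, B, F, D, A, E

Adjusting effective dates: D was recorded within the 10-day window, so its effective date is the deed date 2024-11-15; F's effective date is 2023-09-18, when work began.
C is an HOA assessment lien, so it outranks all other liens regardless of date.
The other liens, earliest effective date first: B (2023-06-04), F (2023-09-18), D (2024-11-15), A (2024-12-28), E (2025-07-16).
Since A is not senior to C, the subordination leaves the order unchanged.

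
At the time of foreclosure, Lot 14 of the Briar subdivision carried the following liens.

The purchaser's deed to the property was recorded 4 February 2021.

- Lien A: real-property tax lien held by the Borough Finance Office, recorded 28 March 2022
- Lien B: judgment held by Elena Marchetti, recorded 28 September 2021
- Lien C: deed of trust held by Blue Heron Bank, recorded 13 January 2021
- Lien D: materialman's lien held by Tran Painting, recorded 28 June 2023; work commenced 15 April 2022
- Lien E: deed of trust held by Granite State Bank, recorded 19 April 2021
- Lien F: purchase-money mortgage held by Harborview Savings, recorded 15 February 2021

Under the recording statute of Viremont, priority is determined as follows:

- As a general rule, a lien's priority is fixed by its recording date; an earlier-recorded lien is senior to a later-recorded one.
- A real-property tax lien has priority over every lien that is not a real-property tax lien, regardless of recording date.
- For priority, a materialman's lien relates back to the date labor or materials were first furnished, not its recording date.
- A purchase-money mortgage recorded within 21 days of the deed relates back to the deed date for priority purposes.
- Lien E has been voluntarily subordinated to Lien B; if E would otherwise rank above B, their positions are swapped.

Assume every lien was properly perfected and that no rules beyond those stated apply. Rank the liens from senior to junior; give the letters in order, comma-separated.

First, effective dates: D's effective date is 15 April 2022, when work began; F was recorded within the 21-day window, so its effective date is the deed date 4 February 2021.
A, as a real-property tax lien, has superpriority and ranks first.
The other liens, earliest effective date first: C (13 January 2021), F (4 February 2021), E (19 April 2021), B (28 September 2021), D (15 April 2022).
The subordination applies — E was senior to B — so E and B swap.

A, C, F, B, E, D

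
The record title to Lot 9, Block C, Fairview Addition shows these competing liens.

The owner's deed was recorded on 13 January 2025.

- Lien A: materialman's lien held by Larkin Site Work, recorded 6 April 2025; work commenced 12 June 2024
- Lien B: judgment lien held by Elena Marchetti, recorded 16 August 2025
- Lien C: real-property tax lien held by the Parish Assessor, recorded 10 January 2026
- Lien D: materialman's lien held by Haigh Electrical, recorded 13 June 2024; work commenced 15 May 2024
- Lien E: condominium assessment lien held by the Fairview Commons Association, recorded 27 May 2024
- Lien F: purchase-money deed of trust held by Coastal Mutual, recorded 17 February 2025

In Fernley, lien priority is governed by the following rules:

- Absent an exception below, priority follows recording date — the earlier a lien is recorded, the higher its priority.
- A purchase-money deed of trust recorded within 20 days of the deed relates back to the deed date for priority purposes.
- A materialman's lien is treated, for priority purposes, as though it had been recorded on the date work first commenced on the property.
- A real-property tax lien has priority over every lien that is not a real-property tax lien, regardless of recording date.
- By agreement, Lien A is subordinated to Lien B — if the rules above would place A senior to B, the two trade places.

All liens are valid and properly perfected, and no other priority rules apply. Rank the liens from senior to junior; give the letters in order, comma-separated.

C, D, E, B, F, A

Effective dates: A relates back to 12 June 2024 (work commenced); D's effective date is 15 May 2024, when work began; F missed the 20-day window (35 days after the deed), so its recording date stands.
C is a real-property tax lien and takes priority over every other lien.
Remaining liens by effective date: D (15 May 2024), E (27 May 2024), A (12 June 2024), F (17 February 2025), B (16 August 2025).
A would otherwise be senior to B, so under the subordination agreement A and B exchange positions.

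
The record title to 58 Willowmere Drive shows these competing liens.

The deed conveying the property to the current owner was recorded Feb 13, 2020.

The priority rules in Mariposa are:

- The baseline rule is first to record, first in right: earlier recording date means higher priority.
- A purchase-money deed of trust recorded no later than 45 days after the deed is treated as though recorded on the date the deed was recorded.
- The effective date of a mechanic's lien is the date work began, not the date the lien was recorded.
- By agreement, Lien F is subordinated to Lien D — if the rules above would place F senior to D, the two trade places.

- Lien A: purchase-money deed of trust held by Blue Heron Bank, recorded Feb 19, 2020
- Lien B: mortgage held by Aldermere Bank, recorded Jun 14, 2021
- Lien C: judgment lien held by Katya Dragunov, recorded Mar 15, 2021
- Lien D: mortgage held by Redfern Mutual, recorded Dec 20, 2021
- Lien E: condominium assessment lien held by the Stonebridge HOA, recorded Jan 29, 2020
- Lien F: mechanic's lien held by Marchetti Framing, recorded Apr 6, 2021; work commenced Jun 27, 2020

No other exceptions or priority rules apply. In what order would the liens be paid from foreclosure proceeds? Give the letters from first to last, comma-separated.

E, A, D, C, B, F

Effective dates: A relates back to the deed date Feb 13, 2020; F's effective date is Jun 27, 2020, when work began.
By effective date: E (Jan 29, 2020), A (Feb 13, 2020), F (Jun 27, 2020), C (Mar 15, 2021), B (Jun 14, 2021), D (Dec 20, 2021).
F would otherwise be senior to D, so under the subordination agreement F and D exchange positions.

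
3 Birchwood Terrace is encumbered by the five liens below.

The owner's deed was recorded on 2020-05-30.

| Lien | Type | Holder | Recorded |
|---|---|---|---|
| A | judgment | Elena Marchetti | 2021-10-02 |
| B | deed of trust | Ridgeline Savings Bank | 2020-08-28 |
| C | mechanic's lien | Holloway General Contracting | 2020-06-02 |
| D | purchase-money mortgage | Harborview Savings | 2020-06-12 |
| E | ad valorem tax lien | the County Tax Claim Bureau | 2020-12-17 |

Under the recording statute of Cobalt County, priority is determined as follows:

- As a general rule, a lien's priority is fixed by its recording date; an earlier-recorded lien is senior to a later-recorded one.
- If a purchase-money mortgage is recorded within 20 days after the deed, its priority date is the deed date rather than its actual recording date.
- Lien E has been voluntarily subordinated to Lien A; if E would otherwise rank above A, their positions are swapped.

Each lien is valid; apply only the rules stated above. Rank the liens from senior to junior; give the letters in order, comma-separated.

Effective dates: D's effective date is the deed date, 2020-05-30.
By effective date: D (2020-05-30), C (2020-06-02), B (2020-08-28), E (2020-12-17), A (2021-10-02).
Because E would otherwise rank above A, the subordination swaps them.

D, C, B, A, E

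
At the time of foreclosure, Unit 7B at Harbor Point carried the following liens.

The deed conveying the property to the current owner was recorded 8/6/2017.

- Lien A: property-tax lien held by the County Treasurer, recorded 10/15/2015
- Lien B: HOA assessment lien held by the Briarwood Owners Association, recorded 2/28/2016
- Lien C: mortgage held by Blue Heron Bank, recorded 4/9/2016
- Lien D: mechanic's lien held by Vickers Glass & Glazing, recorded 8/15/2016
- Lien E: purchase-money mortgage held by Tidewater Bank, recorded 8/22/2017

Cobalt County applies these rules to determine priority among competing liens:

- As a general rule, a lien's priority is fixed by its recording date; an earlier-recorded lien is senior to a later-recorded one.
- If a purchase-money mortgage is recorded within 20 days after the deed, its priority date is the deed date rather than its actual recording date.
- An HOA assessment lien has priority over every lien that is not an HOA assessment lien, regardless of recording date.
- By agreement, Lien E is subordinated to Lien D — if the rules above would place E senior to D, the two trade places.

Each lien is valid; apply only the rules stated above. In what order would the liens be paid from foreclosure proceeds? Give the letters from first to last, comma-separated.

B, A, C, D, E

Effective dates: E relates back to the deed date 8/6/2017.
B is an HOA assessment lien, so it outranks all other liens regardless of date.
Remaining liens by effective date: A (10/15/2015), C (4/9/2016), D (8/15/2016), E (8/6/2017).
Since E is not senior to D, the subordination leaves the order unchanged.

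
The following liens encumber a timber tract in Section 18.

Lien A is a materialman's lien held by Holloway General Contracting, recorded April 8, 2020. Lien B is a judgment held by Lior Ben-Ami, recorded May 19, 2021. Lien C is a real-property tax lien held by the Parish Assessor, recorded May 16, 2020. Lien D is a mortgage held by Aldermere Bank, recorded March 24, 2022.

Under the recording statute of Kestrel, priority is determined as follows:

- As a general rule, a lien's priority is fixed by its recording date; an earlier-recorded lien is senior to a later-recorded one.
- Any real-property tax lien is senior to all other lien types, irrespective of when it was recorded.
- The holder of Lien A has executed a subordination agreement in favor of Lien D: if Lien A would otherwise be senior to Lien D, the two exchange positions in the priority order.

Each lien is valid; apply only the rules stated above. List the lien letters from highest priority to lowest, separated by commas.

C, D, B, A

C, as a real-property tax lien, has superpriority and ranks first.
The other liens, earliest effective date first: A (April 8, 2020), B (May 19, 2021), D (March 24, 2022).
The subordination applies — A was senior to D — so A and D swap.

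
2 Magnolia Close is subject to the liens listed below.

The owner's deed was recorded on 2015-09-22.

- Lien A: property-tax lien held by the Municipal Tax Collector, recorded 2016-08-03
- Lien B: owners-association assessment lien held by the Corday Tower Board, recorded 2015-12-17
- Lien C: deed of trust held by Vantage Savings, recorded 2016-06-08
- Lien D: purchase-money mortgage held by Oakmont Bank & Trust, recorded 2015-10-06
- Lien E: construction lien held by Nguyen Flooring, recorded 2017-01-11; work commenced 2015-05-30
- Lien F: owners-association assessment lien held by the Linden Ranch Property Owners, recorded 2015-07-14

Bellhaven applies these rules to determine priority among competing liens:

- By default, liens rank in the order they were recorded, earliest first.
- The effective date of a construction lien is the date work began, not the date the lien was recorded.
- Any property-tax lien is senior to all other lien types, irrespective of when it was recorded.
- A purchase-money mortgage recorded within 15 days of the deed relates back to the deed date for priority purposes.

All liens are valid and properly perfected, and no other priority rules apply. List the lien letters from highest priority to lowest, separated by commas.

A, E, F, D, B, C

Effective dates: D was recorded within the 15-day window, so its effective date is the deed date 2015-09-22; E relates back to 2015-05-30 (work commenced).
A, as a property-tax lien, has superpriority and ranks first.
Ordering the rest by effective date: E (2015-05-30), F (2015-07-14), D (2015-09-22), B (2015-12-17), C (2016-06-08).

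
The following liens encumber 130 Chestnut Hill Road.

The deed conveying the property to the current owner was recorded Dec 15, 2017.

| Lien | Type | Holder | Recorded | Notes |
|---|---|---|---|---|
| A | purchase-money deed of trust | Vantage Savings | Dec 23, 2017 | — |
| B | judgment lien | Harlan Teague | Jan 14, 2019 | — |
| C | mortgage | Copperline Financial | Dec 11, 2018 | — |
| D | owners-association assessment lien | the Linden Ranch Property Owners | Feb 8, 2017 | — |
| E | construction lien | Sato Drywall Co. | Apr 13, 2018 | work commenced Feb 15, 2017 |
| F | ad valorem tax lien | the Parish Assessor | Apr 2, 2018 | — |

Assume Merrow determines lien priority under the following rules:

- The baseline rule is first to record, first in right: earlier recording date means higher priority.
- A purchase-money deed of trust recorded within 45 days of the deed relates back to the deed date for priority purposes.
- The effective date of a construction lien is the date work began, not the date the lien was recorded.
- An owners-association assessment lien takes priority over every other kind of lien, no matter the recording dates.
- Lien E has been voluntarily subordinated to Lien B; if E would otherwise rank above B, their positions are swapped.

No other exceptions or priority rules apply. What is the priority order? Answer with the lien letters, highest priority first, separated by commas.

Effective dates: A's effective date is the deed date, Dec 15, 2017; E is treated as recorded Feb 15, 2017, the work-commencement date.
As an owners-association assessment lien, D is senior to every other lien.
Ordering the rest by effective date: E (Feb 15, 2017), A (Dec 15, 2017), F (Apr 2, 2018), C (Dec 11, 2018), B (Jan 14, 2019).
The subordination applies — E was senior to B — so E and B swap.

D, B, A, F, C, E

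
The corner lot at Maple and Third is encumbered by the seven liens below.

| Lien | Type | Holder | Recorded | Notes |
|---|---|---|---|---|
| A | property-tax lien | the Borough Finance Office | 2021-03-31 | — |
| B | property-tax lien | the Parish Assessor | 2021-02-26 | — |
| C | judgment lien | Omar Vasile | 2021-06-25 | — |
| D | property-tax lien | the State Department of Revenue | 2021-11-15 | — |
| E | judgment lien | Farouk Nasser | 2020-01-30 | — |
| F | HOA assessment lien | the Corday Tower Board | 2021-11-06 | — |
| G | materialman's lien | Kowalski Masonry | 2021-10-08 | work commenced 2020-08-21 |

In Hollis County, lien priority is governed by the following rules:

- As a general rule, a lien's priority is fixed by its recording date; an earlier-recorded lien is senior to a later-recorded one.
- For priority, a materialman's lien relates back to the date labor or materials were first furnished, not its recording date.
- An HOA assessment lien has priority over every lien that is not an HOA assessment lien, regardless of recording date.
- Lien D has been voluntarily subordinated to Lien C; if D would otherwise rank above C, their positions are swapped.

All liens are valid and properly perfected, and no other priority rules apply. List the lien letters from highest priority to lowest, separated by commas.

F, E, G, B, A, C, D

Effective dates: G relates back to 2020-08-21 (work commenced).
F is an HOA assessment lien, so it outranks all other liens regardless of date.
Remaining liens by effective date: E (2020-01-30), G (2020-08-21), B (2021-02-26), A (2021-03-31), C (2021-06-25), D (2021-11-15).
D already ranks below C; the subordination has no effect.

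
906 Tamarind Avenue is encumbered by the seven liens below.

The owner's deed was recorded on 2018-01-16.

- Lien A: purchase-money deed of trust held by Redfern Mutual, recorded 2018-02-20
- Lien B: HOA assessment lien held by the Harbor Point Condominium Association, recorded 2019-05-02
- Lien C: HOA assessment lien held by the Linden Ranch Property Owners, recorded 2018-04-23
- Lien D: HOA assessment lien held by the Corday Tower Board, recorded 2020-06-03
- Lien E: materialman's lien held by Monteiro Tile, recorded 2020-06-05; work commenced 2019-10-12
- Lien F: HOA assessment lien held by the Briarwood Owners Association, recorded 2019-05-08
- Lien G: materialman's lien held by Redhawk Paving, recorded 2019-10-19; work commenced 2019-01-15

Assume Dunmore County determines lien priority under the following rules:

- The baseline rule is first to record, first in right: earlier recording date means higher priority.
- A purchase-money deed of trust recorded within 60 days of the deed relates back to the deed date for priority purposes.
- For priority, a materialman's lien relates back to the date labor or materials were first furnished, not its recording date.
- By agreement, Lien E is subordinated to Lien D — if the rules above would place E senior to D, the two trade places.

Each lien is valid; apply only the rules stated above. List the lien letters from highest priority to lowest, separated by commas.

Effective dates: A's effective date is the deed date, 2018-01-16; E's effective date is 2019-10-12, when work began; G relates back to 2019-01-15 (work commenced).
Sorted by effective date: A (2018-01-16), C (2018-04-23), G (2019-01-15), B (2019-05-02), F (2019-05-08), E (2019-10-12), D (2020-06-03).
E is senior to D before the subordination, so the two trade places.

A, C, G, B, F, D, E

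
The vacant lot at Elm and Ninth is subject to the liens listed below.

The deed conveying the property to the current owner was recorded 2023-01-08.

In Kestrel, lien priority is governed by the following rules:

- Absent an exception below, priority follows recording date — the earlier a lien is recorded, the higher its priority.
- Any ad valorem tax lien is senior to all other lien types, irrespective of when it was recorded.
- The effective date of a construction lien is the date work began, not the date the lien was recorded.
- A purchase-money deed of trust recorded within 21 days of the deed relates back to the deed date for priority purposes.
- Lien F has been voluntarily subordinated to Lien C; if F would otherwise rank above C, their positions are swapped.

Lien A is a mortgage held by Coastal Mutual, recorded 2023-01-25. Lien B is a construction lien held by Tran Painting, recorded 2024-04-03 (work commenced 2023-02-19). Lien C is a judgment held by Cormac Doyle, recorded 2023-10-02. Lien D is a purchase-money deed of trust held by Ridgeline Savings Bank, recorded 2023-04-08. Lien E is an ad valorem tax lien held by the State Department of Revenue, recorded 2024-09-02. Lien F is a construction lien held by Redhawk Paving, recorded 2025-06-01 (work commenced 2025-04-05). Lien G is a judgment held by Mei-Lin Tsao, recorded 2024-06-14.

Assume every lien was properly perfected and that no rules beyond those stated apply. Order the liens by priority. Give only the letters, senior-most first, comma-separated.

E, A, B, D, C, G, F

Effective dates after the stated exceptions: B relates back to 2023-02-19 (work commenced); D was recorded 90 days after the deed, outside the 21-day window, so it keeps its recording date; F relates back to 2025-04-05 (work commenced).
As an ad valorem tax lien, E is senior to every other lien.
Ordering the rest by effective date: A (2023-01-25), B (2023-02-19), D (2023-04-08), C (2023-10-02), G (2024-06-14), F (2025-04-05).
F is already junior to C, so the subordination agreement changes nothing.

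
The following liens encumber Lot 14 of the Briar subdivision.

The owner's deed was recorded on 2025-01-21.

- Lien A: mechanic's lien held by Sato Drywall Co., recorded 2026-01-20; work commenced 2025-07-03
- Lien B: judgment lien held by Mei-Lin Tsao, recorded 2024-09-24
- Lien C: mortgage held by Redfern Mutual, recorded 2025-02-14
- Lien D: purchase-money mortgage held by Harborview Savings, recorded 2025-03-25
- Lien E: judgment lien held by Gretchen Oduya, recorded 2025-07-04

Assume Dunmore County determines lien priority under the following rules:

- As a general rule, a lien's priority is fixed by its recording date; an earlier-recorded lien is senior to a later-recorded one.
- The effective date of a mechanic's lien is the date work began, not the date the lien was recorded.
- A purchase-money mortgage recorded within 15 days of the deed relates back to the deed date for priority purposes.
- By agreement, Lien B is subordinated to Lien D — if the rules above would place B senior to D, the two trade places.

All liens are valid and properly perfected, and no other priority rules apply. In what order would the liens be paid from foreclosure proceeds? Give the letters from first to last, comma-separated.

D, C, B, A, E

Effective dates after the stated exceptions: A is treated as recorded 2025-07-03, the work-commencement date; D missed the 15-day window (63 days after the deed), so its recording date stands.
By effective date: B (2024-09-24), C (2025-02-14), D (2025-03-25), A (2025-07-03), E (2025-07-04).
B would otherwise be senior to D, so under the subordination agreement B and D exchange positions.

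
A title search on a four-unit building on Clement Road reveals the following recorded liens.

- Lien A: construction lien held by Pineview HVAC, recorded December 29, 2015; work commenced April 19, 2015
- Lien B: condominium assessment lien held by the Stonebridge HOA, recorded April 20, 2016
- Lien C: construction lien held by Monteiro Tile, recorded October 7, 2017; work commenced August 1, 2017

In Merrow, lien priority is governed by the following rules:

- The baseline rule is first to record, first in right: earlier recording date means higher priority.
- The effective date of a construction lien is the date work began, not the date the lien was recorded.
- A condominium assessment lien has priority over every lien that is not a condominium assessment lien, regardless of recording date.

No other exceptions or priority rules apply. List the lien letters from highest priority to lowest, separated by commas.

B, A, C

Effective dates after the stated exceptions: A's effective date is April 19, 2015, when work began; C relates back to August 1, 2017 (work commenced).
B is a condominium assessment lien and takes priority over every other lien.
Remaining liens by effective date: A (April 19, 2015), C (August 1, 2017).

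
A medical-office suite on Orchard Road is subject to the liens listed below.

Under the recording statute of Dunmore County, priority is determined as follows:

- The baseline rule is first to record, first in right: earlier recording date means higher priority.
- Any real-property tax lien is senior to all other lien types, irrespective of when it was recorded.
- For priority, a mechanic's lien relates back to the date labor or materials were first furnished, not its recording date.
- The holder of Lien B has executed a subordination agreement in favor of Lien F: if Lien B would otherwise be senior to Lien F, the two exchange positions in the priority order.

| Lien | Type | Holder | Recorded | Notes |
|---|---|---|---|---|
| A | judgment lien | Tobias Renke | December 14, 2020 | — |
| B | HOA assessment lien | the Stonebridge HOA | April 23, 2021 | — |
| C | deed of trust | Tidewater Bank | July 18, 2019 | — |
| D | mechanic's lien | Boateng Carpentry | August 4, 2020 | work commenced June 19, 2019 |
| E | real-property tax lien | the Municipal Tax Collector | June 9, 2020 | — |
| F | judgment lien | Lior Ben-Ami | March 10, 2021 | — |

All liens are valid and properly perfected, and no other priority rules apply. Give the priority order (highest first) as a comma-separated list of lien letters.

E, D, C, A, F, B

Effective dates: D's effective date is June 19, 2019, when work began.
E is a real-property tax lien, so it outranks all other liens regardless of date.
Ordering the rest by effective date: D (June 19, 2019), C (July 18, 2019), A (December 14, 2020), F (March 10, 2021), B (April 23, 2021).
B already ranks below F; the subordination has no effect.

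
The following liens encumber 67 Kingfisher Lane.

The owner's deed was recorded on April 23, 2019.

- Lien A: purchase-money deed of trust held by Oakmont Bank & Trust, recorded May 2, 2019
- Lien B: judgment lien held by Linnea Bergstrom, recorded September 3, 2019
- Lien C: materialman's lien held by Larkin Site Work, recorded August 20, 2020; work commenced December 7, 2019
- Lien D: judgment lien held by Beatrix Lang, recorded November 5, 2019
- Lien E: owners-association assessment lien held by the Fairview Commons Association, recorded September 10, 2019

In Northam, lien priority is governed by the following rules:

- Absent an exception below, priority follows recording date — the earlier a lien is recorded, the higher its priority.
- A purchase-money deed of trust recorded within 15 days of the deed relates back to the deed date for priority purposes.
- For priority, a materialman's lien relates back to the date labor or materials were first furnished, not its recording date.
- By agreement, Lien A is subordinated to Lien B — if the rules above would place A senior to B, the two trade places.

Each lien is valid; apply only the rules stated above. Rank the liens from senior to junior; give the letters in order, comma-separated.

First, effective dates: A was recorded within the 15-day window, so its effective date is the deed date April 23, 2019; C is treated as recorded December 7, 2019, the work-commencement date.
By effective date: A (April 23, 2019), B (September 3, 2019), E (September 10, 2019), D (November 5, 2019), C (December 7, 2019).
Because A would otherwise rank above B, the subordination swaps them.

B, A, E, D, C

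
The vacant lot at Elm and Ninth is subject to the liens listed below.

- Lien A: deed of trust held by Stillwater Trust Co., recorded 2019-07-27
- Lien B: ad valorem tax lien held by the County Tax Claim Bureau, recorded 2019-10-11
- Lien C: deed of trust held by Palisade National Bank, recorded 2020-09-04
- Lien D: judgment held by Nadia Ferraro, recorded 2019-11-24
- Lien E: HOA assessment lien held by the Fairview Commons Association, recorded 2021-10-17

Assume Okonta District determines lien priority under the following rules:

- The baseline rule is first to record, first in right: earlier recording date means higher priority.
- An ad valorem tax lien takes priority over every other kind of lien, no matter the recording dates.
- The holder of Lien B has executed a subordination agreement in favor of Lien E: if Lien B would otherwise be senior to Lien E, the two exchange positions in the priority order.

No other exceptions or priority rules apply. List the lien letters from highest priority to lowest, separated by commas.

B is an ad valorem tax lien and takes priority over every other lien.
Remaining liens by effective date: A (2019-07-27), D (2019-11-24), C (2020-09-04), E (2021-10-17).
B is senior to E before the subordination, so the two trade places.

E, A, D, C, B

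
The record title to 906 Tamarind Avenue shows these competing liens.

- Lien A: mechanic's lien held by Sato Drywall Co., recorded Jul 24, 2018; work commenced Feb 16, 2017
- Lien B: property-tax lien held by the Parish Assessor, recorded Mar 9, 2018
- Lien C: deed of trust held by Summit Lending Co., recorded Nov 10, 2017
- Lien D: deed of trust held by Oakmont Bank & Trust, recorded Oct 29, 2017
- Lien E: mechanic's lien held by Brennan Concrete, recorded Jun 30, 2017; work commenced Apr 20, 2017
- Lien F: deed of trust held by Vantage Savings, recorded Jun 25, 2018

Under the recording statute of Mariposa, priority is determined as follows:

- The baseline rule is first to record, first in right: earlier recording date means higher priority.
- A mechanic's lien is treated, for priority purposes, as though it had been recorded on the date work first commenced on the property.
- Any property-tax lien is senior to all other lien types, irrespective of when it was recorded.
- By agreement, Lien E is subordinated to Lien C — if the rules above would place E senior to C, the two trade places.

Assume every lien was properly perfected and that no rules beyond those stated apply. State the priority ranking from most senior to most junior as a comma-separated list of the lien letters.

B, A, C, D, E, F

Adjusting effective dates: A relates back to Feb 16, 2017 (work commenced); E is treated as recorded Apr 20, 2017, the work-commencement date.
As a property-tax lien, B is senior to every other lien.
The other liens, earliest effective date first: A (Feb 16, 2017), E (Apr 20, 2017), D (Oct 29, 2017), C (Nov 10, 2017), F (Jun 25, 2018).
E is senior to C before the subordination, so the two trade places.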